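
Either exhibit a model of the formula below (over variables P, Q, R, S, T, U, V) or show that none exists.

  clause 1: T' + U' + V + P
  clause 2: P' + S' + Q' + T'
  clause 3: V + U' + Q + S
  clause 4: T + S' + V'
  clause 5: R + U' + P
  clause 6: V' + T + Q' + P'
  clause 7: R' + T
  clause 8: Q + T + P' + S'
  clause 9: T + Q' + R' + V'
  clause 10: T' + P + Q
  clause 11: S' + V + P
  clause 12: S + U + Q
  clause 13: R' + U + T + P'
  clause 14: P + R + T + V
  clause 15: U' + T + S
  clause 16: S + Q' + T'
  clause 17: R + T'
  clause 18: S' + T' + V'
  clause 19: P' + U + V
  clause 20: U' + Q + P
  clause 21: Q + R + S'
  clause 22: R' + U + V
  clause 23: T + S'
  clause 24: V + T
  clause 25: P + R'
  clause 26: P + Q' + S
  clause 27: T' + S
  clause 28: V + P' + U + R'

P=1; Q=0; R=1; S=1; T=1; U=1; V=0

Try R = 1.
(T) alone gives T = 1.
(P) alone gives P = 1.
(S) alone gives S = 1.
(Q') alone gives Q = 0.
(V') alone gives V = 0.
(U) alone gives U = 1.
Every clause now holds.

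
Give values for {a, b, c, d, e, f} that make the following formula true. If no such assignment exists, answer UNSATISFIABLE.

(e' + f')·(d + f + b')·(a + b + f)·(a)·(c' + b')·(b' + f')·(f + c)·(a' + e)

a: 1, b: 0, c: 1, d: 0, e: 1, f: 0

Unit clause (a) forces a = 1.
Unit clause (e) forces e = 1.
Unit clause (f') forces f = 0.
Unit clause (c) forces c = 1.
Unit clause (b') forces b = 0.
Every clause is now satisfied; d is unconstrained.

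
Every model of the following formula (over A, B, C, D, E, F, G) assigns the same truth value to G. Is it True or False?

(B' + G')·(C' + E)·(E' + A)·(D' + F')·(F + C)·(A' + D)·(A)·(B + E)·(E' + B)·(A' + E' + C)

Suppose G = 1.
From the singleton clause (B'), B = 0.
From the singleton clause (A), A = 1.
From the singleton clause (D), D = 1.
From the singleton clause (F'), F = 0.
From the singleton clause (C), C = 1.
From the singleton clause (E), E = 1.
Now (E') is unsatisfied and unit — conflict.
So every satisfying assignment has G = False.

False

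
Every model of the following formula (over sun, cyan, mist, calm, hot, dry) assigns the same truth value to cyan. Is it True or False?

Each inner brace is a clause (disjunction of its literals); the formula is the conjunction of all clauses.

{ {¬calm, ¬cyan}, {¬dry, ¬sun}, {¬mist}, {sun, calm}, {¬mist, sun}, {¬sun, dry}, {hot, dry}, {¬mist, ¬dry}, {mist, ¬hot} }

False

Suppose cyan = True.
The clause (¬calm) is unit, so calm = False.
The clause (¬mist) is unit, so mist = False.
The clause (sun) is unit, so sun = True.
The clause (¬dry) is unit, so dry = False.
That conflicts with the unit clause (dry).
So every satisfying assignment has cyan = False.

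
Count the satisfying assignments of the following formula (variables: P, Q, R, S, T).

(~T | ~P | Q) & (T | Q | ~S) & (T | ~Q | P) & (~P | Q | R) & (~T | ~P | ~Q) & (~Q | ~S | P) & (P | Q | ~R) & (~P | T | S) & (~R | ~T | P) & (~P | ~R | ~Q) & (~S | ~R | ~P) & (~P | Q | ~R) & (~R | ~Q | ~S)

There are 2^5 = 32 truth assignments over (P, Q, R, S, T).
Split on T. With T = 1, the clauses containing T are satisfied and ~T drops from the rest; 3 of the 2^4 = 16 assignments to the other variables satisfy what remains.
With T = 0, by the same count on the reduced clause set, 2 assignments work.
(One model: P=F, Q=F, R=F, S=F, T=F.)
Total: 3 + 2 = 5.

5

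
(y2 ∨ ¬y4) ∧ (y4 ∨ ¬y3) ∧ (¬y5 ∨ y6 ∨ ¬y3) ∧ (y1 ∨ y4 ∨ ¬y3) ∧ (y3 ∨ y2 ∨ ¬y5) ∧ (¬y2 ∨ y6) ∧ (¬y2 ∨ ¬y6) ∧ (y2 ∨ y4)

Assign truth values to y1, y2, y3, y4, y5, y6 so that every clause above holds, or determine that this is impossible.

Try y2 = True.
The clause (y6) is unit, so y6 = True.
But (¬y6) is also a unit clause — contradiction.
Undo y2 and try y2 = False.
The clause (¬y4) is unit, so y4 = False.
But (y4) is also a unit clause — contradiction.
Both values of y2 lead to a conflict.

UNSATISFIABLE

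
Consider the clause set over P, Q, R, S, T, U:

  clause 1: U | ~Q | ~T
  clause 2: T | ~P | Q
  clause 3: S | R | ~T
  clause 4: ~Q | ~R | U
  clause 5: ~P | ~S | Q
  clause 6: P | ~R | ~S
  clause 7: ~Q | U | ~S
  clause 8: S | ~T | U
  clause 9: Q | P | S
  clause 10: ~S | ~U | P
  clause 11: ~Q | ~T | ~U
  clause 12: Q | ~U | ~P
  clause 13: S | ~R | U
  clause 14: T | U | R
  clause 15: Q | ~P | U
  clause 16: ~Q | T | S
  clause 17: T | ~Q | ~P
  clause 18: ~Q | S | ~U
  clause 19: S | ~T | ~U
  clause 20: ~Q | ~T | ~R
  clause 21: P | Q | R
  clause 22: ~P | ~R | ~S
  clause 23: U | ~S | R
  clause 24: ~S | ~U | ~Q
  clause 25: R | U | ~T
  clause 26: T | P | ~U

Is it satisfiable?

Branch on U: set U = 1.
Branch on S: set S = 0.
From the singleton clause (~Q), Q = 0.
From the singleton clause (P), P = 1.
But (~P) is also a unit clause — contradiction.
Undo S and try S = 1.
From the singleton clause (P), P = 1.
From the singleton clause (Q), Q = 1.
But (~Q) is also a unit clause — contradiction.
Neither S = 1 nor S = 0 works.
Undo U and try U = 0.
Branch on Q: set Q = 0.
From the singleton clause (~P), P = 0.
From the singleton clause (S), S = 1.
From the singleton clause (~R), R = 0.
But (R) is also a unit clause — contradiction.
Undo Q and try Q = 1.
From the singleton clause (~T), T = 0.
From the singleton clause (~R), R = 0.
But (R) is also a unit clause — contradiction.
Neither Q = 1 nor Q = 0 works.
Neither U = 1 nor U = 0 works.
No assignment satisfies every clause.

No, unsatisfiable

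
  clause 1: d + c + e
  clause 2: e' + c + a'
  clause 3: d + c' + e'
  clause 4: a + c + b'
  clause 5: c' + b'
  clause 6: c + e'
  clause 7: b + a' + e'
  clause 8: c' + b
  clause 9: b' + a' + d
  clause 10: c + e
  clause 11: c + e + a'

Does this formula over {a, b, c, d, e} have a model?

No, unsatisfiable

Branch on c: set c = 0.
The clause (e') is unit, so e = 0.
Now (e) is unsatisfied and unit — conflict.
So c must be the other value — set c = 1.
The clause (b') is unit, so b = 0.
Now (b) is unsatisfied and unit — conflict.
Both values of c lead to a conflict.
No assignment satisfies every clause.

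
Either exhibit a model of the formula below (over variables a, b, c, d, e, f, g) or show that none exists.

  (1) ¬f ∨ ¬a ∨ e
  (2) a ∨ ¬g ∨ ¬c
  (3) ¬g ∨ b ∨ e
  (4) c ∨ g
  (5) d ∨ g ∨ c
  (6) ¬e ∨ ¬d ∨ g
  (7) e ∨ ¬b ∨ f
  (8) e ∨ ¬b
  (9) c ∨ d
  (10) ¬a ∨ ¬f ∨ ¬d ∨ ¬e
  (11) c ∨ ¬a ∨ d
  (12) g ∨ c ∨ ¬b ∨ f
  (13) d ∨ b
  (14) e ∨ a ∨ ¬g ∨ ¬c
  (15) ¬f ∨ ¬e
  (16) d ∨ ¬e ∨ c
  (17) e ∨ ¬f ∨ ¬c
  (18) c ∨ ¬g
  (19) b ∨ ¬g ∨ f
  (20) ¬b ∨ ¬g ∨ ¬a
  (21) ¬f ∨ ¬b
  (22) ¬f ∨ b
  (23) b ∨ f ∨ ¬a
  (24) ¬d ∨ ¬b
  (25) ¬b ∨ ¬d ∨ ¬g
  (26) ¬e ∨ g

Branch on c: set c = True.
Branch on a: set a = False.
The clause (¬g) is unit, so g = False.
The clause (¬e) is unit, so e = False.
The clause (¬b) is unit, so b = False.
The clause (d) is unit, so d = True.
The clause (¬f) is unit, so f = False.
All clauses are satisfied.

a: False,  b: False,  c: True,  d: True,  e: False,  f: False,  g: False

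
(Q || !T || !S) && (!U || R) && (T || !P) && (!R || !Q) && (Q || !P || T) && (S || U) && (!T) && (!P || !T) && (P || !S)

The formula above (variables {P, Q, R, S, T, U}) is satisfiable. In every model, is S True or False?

False

Suppose S = true.
The clause (!T) is unit, so T = false.
The clause (!P) is unit, so P = false.
But (P) is also a unit clause — contradiction.
So every satisfying assignment has S = False.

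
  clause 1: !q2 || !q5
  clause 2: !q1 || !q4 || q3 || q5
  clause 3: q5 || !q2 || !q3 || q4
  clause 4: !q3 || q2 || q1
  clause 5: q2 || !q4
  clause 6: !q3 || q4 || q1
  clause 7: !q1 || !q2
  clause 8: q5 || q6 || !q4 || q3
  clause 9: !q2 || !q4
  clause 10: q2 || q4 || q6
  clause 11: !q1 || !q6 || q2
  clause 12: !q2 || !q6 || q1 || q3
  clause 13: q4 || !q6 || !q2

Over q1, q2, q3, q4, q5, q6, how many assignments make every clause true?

3

There are 2^6 = 64 truth assignments over (q1, q2, q3, q4, q5, q6).
Split on q6. With q6 = true, the clauses containing q6 are satisfied and !q6 drops from the rest; 2 of the 2^5 = 32 assignments to the other variables satisfy what remains.
With q6 = false, by the same count on the reduced clause set, 1 assignment works.
(One model: q1=F, q2=F, q3=F, q4=F, q5=F, q6=T.)
Total: 2 + 1 = 3.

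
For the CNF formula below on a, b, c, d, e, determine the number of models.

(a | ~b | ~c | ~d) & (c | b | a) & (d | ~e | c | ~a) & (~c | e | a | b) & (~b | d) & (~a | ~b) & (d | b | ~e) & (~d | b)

4

There are 2^5 = 32 truth assignments over (a, b, c, d, e).
Split on d. With d = 1, the clauses containing d are satisfied and ~d drops from the rest; 2 of the 2^4 = 16 assignments to the other variables satisfy what remains.
With d = 0, by the same count on the reduced clause set, 2 assignments work.
(One model: a=F, b=T, c=F, d=T, e=F.)
Total: 2 + 2 = 4.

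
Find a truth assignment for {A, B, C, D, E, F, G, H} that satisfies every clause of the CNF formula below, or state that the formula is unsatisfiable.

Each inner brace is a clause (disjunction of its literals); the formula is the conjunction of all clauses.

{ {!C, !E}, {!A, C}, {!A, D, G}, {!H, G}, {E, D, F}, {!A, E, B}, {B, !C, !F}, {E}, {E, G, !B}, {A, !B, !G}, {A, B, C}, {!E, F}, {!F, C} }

UNSATISFIABLE

(E) alone gives E = true.
(!C) alone gives C = false.
(!A) alone gives A = false.
(B) alone gives B = true.
(!G) alone gives G = false.
(!H) alone gives H = false.
(F) alone gives F = true.
But (!F) is also a unit clause — contradiction.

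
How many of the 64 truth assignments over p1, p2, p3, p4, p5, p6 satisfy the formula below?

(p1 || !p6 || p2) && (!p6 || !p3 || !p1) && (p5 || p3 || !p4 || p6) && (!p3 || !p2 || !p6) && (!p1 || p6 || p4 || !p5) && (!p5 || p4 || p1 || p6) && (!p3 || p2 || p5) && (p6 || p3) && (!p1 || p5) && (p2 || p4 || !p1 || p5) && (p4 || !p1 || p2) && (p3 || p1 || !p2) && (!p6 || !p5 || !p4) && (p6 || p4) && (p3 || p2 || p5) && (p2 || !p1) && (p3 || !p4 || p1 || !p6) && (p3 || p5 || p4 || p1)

5

There are 2^6 = 64 truth assignments over (p1, p2, p3, p4, p5, p6).
Split on p2. With p2 = true, the clauses containing p2 are satisfied and !p2 drops from the rest; 4 of the 2^5 = 32 assignments to the other variables satisfy what remains.
With p2 = false, by the same count on the reduced clause set, 1 assignment works.
(One model: p1=F, p2=F, p3=T, p4=T, p5=T, p6=F.)
Total: 4 + 1 = 5.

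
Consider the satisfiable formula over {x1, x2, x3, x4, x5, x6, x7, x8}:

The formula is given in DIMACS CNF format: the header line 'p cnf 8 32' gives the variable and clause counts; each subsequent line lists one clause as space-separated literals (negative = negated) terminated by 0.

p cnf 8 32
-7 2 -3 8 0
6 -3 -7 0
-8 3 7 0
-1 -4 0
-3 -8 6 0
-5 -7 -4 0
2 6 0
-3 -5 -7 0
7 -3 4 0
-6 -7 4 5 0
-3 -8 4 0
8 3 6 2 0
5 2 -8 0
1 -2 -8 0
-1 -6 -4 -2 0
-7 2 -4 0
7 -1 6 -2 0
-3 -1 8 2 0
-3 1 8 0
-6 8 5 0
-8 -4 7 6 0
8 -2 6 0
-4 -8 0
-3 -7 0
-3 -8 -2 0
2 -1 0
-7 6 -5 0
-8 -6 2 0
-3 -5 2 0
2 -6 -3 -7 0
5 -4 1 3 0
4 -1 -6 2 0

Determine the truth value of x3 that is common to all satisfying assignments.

Suppose x3 = True.
Unit clause (¬x7) forces x7 = False.
Unit clause (x4) forces x4 = True.
Unit clause (¬x1) forces x1 = False.
Unit clause (x8) forces x8 = True.
That conflicts with the unit clause (¬x8).
So every satisfying assignment has x3 = False.

False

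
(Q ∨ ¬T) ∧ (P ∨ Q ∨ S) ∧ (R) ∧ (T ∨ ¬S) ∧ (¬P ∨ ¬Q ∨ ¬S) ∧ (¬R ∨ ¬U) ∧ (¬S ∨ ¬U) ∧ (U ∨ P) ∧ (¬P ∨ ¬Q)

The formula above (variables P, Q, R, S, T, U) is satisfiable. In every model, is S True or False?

False

Suppose S = True.
The clause (R) is unit, so R = True.
The clause (T) is unit, so T = True.
The clause (Q) is unit, so Q = True.
The clause (¬P) is unit, so P = False.
The clause (¬U) is unit, so U = False.
Now (U) is unsatisfied and unit — conflict.
So every satisfying assignment has S = False.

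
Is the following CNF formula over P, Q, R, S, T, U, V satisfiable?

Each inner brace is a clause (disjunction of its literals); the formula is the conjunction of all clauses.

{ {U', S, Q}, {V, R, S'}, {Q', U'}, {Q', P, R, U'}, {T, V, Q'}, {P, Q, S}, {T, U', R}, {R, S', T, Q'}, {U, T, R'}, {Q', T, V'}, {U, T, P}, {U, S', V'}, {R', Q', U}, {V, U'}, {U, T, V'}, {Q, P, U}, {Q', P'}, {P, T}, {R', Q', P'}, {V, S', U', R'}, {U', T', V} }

Try Q = 0.
Try U = 0.
Unit clause (P) forces P = 1.
Try T = 1.
Try S = 0.
No clause remains; R, V are free.
A satisfying assignment: P ↦ 1, Q ↦ 0, R ↦ 0, S ↦ 0, T ↦ 1, U ↦ 0, V ↦ 0.

Yes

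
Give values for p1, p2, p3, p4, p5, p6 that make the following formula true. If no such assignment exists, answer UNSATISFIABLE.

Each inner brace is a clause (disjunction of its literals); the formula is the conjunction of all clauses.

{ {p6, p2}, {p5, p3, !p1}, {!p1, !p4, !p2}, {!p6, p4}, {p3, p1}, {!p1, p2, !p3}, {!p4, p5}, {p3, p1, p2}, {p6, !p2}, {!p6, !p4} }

UNSATISFIABLE

Branch on p6: set p6 = true.
(p4) alone gives p4 = true.
That conflicts with the unit clause (!p4).
So p6 must be the other value — set p6 = false.
(p2) alone gives p2 = true.
That conflicts with the unit clause (!p2).
Either choice for p6 ends in contradiction.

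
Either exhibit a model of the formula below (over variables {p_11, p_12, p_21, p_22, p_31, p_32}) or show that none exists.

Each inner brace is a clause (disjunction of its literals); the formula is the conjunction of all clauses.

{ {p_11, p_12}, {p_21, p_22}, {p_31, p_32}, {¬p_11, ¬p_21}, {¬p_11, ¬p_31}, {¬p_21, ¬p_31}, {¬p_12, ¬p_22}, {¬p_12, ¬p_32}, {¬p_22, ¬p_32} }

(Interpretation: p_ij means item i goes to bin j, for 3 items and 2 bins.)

UNSATISFIABLE

Branch on p_11: set p_11 = True.
Unit clause (¬p_21) forces p_21 = False.
Unit clause (p_22) forces p_22 = True.
Unit clause (¬p_31) forces p_31 = False.
Unit clause (p_32) forces p_32 = True.
But (¬p_32) is also a unit clause — contradiction.
Backtrack on p_11: now try p_11 = False.
Unit clause (p_12) forces p_12 = True.
Unit clause (¬p_22) forces p_22 = False.
Unit clause (p_21) forces p_21 = True.
Unit clause (¬p_31) forces p_31 = False.
Unit clause (p_32) forces p_32 = True.
But (¬p_32) is also a unit clause — contradiction.
Either choice for p_11 ends in contradiction.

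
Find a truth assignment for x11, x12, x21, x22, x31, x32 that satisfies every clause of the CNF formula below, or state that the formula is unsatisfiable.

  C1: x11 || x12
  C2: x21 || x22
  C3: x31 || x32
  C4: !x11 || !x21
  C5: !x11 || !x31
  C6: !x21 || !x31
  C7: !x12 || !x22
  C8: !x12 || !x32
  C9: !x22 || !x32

UNSATISFIABLE

Suppose x11 = true.
Unit clause (!x21) forces x21 = false.
Unit clause (x22) forces x22 = true.
Unit clause (!x31) forces x31 = false.
Unit clause (x32) forces x32 = true.
That conflicts with the unit clause (!x32).
That branch fails; take x11 = false instead.
Unit clause (x12) forces x12 = true.
Unit clause (!x22) forces x22 = false.
Unit clause (x21) forces x21 = true.
Unit clause (!x31) forces x31 = false.
Unit clause (x32) forces x32 = true.
That conflicts with the unit clause (!x32).
Either choice for x11 ends in contradiction.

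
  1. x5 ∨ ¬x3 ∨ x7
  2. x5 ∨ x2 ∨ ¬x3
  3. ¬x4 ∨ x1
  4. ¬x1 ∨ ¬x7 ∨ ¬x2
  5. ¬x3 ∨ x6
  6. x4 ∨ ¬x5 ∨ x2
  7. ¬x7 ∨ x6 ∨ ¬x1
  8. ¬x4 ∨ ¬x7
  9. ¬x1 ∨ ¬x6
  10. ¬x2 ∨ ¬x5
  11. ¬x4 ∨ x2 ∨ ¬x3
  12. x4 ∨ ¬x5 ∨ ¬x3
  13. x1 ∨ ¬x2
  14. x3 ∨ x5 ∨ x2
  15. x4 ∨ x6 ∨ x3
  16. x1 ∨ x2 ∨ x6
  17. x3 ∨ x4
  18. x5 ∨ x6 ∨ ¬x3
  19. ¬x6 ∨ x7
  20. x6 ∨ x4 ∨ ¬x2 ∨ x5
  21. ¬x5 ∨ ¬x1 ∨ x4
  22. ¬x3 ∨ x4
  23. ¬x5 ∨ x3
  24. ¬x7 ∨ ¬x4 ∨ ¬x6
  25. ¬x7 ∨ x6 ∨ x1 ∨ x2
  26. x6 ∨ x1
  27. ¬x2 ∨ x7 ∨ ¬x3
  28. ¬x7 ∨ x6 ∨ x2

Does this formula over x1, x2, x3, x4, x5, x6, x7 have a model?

Case x4 = True:
Unit clause (x1) forces x1 = True.
Unit clause (¬x7) forces x7 = False.
Unit clause (¬x6) forces x6 = False.
Unit clause (¬x3) forces x3 = False.
Unit clause (¬x5) forces x5 = False.
Unit clause (x2) forces x2 = True.
All clauses are satisfied.
A satisfying assignment: x1: True,  x2: True,  x3: False,  x4: True,  x5: False,  x6: False,  x7: False.

Yes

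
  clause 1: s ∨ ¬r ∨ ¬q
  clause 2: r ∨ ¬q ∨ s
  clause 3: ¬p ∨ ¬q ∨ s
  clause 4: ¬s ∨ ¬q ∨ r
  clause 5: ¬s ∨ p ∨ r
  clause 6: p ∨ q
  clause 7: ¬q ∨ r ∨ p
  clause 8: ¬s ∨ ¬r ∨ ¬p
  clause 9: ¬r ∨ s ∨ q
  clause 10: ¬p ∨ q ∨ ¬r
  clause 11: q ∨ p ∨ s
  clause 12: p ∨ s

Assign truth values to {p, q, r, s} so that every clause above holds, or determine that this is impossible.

Case p = False:
(q) alone gives q = True.
(r) alone gives r = True.
(s) alone gives s = True.
Every clause now holds.

p ↦ False,  q ↦ True,  r ↦ True,  s ↦ True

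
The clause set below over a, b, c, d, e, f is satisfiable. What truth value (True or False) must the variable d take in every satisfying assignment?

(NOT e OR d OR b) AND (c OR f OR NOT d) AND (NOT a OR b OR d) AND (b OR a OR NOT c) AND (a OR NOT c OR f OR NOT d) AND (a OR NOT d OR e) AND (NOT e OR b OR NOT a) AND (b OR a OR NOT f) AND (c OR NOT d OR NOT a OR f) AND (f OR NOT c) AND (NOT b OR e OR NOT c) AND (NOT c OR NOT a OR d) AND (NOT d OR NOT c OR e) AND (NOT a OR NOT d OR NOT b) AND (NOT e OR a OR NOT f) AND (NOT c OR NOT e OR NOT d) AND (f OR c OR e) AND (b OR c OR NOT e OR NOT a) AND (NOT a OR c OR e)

Suppose d = true.
Suppose c = true.
Unit clause (f) forces f = true.
Unit clause (e) forces e = true.
But (NOT e) is also a unit clause — contradiction.
So c must be the other value — set c = false.
Unit clause (f) forces f = true.
Suppose a = true.
Unit clause (NOT b) forces b = false.
Unit clause (NOT e) forces e = false.
But (e) is also a unit clause — contradiction.
So a must be the other value — set a = false.
Unit clause (e) forces e = true.
But (NOT e) is also a unit clause — contradiction.
Neither a = true nor a = false works.
Neither c = true nor c = false works.
So every satisfying assignment has d = False.

False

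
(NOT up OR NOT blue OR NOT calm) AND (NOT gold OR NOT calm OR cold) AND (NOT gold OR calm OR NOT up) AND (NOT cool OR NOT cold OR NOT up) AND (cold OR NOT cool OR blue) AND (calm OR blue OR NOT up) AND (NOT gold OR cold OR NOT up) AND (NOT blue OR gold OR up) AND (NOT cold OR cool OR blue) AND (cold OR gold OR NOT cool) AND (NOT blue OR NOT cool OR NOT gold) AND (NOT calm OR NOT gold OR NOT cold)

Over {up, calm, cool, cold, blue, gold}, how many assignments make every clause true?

11

There are 2^6 = 64 truth assignments over (up, calm, cool, cold, blue, gold).
Split on up. With up = true, the clauses containing up are satisfied and NOT up drops from the rest; 3 of the 2^5 = 32 assignments to the other variables satisfy what remains.
With up = false, by the same count on the reduced clause set, 8 assignments work.
(One model: up=F, calm=F, cool=F, cold=F, blue=F, gold=F.)
Total: 3 + 8 = 11.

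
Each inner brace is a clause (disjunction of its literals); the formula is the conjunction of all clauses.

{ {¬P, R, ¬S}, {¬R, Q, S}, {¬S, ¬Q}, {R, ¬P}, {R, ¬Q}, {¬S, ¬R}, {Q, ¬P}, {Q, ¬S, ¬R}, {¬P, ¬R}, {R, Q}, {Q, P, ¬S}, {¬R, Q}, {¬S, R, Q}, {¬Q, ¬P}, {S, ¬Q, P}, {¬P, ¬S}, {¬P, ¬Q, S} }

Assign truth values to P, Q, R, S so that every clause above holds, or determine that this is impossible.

Suppose S = False.
Suppose R = False.
From the singleton clause (¬P), P = False.
From the singleton clause (¬Q), Q = False.
That conflicts with the unit clause (Q).
That branch fails; take R = True instead.
From the singleton clause (Q), Q = True.
From the singleton clause (¬P), P = False.
That conflicts with the unit clause (P).
Neither R = True nor R = False works.
That branch fails; take S = True instead.
From the singleton clause (¬Q), Q = False.
From the singleton clause (¬R), R = False.
That conflicts with the unit clause (R).
Neither S = True nor S = False works.

UNSATISFIABLE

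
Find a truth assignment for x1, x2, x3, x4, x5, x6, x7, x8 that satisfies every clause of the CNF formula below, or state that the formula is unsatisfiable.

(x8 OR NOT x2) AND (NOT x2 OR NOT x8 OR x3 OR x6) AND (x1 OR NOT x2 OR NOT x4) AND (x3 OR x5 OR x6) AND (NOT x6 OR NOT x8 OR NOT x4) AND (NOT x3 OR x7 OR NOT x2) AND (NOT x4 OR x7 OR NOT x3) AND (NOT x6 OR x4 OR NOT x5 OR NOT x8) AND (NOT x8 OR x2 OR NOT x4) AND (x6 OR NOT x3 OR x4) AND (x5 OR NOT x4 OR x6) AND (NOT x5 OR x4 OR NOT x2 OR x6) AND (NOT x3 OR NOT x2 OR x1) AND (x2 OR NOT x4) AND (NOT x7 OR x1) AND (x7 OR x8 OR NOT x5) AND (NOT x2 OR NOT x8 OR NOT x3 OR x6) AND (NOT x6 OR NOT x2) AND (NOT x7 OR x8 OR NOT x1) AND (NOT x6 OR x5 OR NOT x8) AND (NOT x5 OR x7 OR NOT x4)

Case x8 = false:
From the singleton clause (NOT x2), x2 = false.
From the singleton clause (NOT x4), x4 = false.
Case x6 = true:
Case x7 = false:
From the singleton clause (NOT x5), x5 = false.
All clauses hold; x1, x3 can take either value.

x1=false,  x2=false,  x3=false,  x4=false,  x5=false,  x6=true,  x7=false,  x8=false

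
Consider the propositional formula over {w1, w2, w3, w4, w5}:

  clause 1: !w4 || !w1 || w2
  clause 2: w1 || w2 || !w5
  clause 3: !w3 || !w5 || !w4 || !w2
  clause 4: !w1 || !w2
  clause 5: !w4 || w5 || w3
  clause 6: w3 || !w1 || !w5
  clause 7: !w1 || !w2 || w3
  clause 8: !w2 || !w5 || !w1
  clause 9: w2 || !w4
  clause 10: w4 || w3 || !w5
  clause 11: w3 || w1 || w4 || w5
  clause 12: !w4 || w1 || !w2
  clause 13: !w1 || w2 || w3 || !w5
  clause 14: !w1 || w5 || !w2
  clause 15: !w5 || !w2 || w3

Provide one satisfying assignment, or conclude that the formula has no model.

Suppose w1 = false.
Suppose w2 = true.
(!w4) alone gives w4 = false.
Suppose w3 = true.
No clause remains; w5 is free.

w1 ↦ false,  w2 ↦ true,  w3 ↦ true,  w4 ↦ false,  w5 ↦ true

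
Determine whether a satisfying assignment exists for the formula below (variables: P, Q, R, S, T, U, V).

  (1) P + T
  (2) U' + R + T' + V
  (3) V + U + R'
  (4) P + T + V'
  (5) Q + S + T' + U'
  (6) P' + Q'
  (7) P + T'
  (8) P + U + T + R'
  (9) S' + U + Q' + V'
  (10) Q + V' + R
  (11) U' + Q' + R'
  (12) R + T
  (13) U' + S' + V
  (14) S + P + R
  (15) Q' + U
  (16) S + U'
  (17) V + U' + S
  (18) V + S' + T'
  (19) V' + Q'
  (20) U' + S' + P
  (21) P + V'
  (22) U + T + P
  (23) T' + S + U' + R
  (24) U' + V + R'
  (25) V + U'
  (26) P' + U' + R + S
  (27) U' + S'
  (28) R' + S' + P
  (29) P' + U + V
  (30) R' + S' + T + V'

Branch on P: set P = 1.
From the singleton clause (Q'), Q = 0.
Branch on V: set V = 1.
From the singleton clause (R), R = 1.
Branch on S: set S = 0.
From the singleton clause (U'), U = 0.
Every clause is now satisfied; T is unconstrained.
A satisfying assignment: P ↦ 1; Q ↦ 0; R ↦ 1; S ↦ 0; T ↦ 1; U ↦ 0; V ↦ 1.

Yes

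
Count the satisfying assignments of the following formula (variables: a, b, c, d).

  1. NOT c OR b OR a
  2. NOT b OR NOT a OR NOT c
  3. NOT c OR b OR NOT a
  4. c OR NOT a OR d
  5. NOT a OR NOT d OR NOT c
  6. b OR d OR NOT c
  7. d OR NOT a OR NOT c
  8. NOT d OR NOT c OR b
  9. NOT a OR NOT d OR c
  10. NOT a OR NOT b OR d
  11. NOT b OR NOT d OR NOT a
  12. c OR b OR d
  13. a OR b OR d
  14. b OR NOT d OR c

There are 2^4 = 16 truth assignments over (a, b, c, d).
Check each against the 14 clauses (columns in the order a, b, c, d):
  F F F F  ✗ fails (c OR b OR d)
  F F F T  ✗ fails (b OR NOT d OR c)
  F F T F  ✗ fails (NOT c OR b OR a)
  F F T T  ✗ fails (NOT c OR b OR a)
  F T F F  ✓ satisfies all
  F T F T  ✓ satisfies all
  F T T F  ✓ satisfies all
  F T T T  ✓ satisfies all
  T F F F  ✗ fails (c OR NOT a OR d)
  T F F T  ✗ fails (NOT a OR NOT d OR c)
  T F T F  ✗ fails (NOT c OR b OR NOT a)
  T F T T  ✗ fails (NOT c OR b OR NOT a)
  T T F F  ✗ fails (c OR NOT a OR d)
  T T F T  ✗ fails (NOT a OR NOT d OR c)
  T T T F  ✗ fails (NOT b OR NOT a OR NOT c)
  T T T T  ✗ fails (NOT b OR NOT a OR NOT c)
4 of the 16 rows are models.

4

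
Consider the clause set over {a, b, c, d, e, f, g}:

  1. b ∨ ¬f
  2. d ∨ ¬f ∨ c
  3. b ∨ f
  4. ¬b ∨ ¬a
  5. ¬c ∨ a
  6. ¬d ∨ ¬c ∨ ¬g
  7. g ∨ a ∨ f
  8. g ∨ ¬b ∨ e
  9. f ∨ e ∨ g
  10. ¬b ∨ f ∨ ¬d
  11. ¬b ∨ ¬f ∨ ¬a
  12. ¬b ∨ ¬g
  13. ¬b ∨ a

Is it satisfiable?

No, unsatisfiable

Suppose b = True.
From the singleton clause (¬a), a = False.
That conflicts with the unit clause (a).
That branch fails; take b = False instead.
From the singleton clause (¬f), f = False.
That conflicts with the unit clause (f).
Neither b = True nor b = False works.
No assignment satisfies every clause.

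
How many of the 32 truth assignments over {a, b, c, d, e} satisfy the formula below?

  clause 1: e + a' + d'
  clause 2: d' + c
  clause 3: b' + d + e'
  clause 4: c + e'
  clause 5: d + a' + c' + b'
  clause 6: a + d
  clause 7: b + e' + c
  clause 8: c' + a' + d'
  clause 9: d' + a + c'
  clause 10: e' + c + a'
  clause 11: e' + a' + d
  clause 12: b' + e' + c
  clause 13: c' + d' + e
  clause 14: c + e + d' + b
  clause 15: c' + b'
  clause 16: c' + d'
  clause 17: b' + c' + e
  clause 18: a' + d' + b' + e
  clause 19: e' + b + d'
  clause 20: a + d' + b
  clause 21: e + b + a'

1

There are 2^5 = 32 truth assignments over (a, b, c, d, e).
Split on a. With a = 1, the clauses containing a are satisfied and a' drops from the rest; 1 of the 2^4 = 16 assignments to the other variables satisfy what remains.
With a = 0, by the same count on the reduced clause set, 0 assignments work.
Total: 1 + 0 = 1.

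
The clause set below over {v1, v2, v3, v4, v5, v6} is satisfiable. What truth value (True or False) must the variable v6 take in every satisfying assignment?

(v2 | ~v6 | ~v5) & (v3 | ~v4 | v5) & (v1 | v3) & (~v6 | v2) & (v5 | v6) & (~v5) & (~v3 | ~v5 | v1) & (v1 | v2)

True

Suppose v6 = 0.
The clause (v5) is unit, so v5 = 1.
But (~v5) is also a unit clause — contradiction.
So every satisfying assignment has v6 = True.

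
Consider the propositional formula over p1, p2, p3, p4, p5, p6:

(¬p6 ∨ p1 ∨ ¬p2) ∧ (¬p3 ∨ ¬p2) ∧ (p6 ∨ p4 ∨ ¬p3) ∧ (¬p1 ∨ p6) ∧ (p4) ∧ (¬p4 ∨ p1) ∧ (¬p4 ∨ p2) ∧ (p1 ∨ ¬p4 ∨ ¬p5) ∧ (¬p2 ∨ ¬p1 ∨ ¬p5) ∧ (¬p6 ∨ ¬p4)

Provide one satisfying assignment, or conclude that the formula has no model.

UNSATISFIABLE

From the singleton clause (p4), p4 = True.
From the singleton clause (p1), p1 = True.
From the singleton clause (p6), p6 = True.
Now (¬p6) is unsatisfied and unit — conflict.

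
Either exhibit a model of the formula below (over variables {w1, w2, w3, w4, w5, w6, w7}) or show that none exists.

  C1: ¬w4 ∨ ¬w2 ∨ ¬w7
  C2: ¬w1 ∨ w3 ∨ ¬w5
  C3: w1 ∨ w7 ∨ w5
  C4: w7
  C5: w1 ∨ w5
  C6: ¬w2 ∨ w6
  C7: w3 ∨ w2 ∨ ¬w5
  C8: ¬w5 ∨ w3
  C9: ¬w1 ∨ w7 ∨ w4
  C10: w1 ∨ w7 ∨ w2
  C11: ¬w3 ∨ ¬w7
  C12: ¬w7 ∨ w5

The clause (w7) is unit, so w7 = True.
The clause (¬w3) is unit, so w3 = False.
The clause (¬w5) is unit, so w5 = False.
Now (w5) is unsatisfied and unit — conflict.

UNSATISFIABLE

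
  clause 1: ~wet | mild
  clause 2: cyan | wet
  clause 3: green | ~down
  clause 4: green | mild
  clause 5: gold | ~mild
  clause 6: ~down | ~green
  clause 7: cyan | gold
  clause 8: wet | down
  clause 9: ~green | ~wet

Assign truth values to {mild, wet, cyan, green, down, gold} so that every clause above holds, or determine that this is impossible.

Branch on wet: set wet = 1.
From the singleton clause (mild), mild = 1.
From the singleton clause (gold), gold = 1.
From the singleton clause (~green), green = 0.
From the singleton clause (~down), down = 0.
All clauses hold; cyan can take either value.

mild: 1; wet: 1; cyan: 0; green: 0; down: 0; gold: 1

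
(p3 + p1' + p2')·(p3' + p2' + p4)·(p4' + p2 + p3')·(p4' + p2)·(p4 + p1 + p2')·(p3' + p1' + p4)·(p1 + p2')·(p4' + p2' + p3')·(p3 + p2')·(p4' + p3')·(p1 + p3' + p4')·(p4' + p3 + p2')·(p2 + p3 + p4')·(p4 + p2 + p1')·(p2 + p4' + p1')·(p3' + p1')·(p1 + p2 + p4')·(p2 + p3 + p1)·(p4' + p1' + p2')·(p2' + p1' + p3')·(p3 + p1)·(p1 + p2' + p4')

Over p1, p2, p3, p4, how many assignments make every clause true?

1

There are 2^4 = 16 truth assignments over (p1, p2, p3, p4).
Check each against the 22 clauses (columns in the order p1, p2, p3, p4):
  F F F F  ✗ fails (p2 + p3 + p1)
  F F F T  ✗ fails (p4' + p2)
  F F T F  ✓ satisfies all
  F F T T  ✗ fails (p4' + p2 + p3')
  F T F F  ✗ fails (p4 + p1 + p2')
  F T F T  ✗ fails (p1 + p2')
  F T T F  ✗ fails (p3' + p2' + p4)
  F T T T  ✗ fails (p1 + p2')
  T F F F  ✗ fails (p4 + p2 + p1')
  T F F T  ✗ fails (p4' + p2)
  T F T F  ✗ fails (p3' + p1' + p4)
  T F T T  ✗ fails (p4' + p2 + p3')
  T T F F  ✗ fails (p3 + p1' + p2')
  T T F T  ✗ fails (p3 + p1' + p2')
  T T T F  ✗ fails (p3' + p2' + p4)
  T T T T  ✗ fails (p4' + p2' + p3')
1 of the 16 rows is a model.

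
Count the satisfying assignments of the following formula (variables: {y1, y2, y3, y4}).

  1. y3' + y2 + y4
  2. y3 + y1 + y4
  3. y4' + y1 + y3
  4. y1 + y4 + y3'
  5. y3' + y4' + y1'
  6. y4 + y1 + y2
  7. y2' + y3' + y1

There are 2^4 = 16 truth assignments over (y1, y2, y3, y4).
Check each against the 7 clauses (columns in the order y1, y2, y3, y4):
  F F F F  ✗ fails (y3 + y1 + y4)
  F F F T  ✗ fails (y4' + y1 + y3)
  F F T F  ✗ fails (y3' + y2 + y4)
  F F T T  ✓ satisfies all
  F T F F  ✗ fails (y3 + y1 + y4)
  F T F T  ✗ fails (y4' + y1 + y3)
  F T T F  ✗ fails (y1 + y4 + y3')
  F T T T  ✗ fails (y2' + y3' + y1)
  T F F F  ✓ satisfies all
  T F F T  ✓ satisfies all
  T F T F  ✗ fails (y3' + y2 + y4)
  T F T T  ✗ fails (y3' + y4' + y1')
  T T F F  ✓ satisfies all
  T T F T  ✓ satisfies all
  T T T F  ✓ satisfies all
  T T T T  ✗ fails (y3' + y4' + y1')
6 of the 16 rows are models.

6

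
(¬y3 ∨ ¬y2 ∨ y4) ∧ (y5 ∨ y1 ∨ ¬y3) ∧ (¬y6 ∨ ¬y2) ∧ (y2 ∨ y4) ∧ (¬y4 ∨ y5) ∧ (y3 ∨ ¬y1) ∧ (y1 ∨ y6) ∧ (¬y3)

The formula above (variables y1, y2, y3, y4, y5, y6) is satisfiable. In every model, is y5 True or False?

True

Suppose y5 = False.
Unit clause (¬y4) forces y4 = False.
Unit clause (y2) forces y2 = True.
Unit clause (¬y3) forces y3 = False.
Unit clause (¬y6) forces y6 = False.
Unit clause (¬y1) forces y1 = False.
But (y1) is also a unit clause — contradiction.
So every satisfying assignment has y5 = True.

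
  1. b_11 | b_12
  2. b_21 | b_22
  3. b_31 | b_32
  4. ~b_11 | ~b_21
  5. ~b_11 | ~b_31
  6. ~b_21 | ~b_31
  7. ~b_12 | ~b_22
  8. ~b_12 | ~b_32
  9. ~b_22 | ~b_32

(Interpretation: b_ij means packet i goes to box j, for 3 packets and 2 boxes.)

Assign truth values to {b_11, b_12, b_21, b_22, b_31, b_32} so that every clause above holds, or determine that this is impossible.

Case b_11 = 1:
From the singleton clause (~b_21), b_21 = 0.
From the singleton clause (b_22), b_22 = 1.
From the singleton clause (~b_31), b_31 = 0.
From the singleton clause (b_32), b_32 = 1.
That conflicts with the unit clause (~b_32).
Undo b_11 and try b_11 = 0.
From the singleton clause (b_12), b_12 = 1.
From the singleton clause (~b_22), b_22 = 0.
From the singleton clause (b_21), b_21 = 1.
From the singleton clause (~b_31), b_31 = 0.
From the singleton clause (b_32), b_32 = 1.
That conflicts with the unit clause (~b_32).
Neither b_11 = 1 nor b_11 = 0 works.

UNSATISFIABLE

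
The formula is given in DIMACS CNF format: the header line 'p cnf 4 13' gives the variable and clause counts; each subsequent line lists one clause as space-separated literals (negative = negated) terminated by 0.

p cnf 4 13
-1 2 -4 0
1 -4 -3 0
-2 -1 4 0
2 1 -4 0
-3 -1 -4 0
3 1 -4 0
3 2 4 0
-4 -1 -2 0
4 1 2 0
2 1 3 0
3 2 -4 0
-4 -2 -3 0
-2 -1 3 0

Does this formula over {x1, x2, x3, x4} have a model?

Try x1 = False.
Try x4 = False.
(x2) alone gives x2 = True.
No clause remains; x3 is free.
A satisfying assignment: x1 ↦ False, x2 ↦ True, x3 ↦ False, x4 ↦ False.

Yes, satisfiable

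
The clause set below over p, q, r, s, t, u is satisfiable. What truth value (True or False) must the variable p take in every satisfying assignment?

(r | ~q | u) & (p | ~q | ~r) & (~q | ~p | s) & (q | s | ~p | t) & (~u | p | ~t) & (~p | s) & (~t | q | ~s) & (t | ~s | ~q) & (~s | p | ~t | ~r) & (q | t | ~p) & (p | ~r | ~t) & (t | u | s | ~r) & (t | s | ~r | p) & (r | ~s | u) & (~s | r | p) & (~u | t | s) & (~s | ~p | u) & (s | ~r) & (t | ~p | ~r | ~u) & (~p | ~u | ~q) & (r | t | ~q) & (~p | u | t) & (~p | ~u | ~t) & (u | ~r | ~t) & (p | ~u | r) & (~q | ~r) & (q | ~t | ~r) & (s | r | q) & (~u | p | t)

False

Suppose p = 1.
The clause (s) is unit, so s = 1.
The clause (u) is unit, so u = 1.
The clause (~q) is unit, so q = 0.
The clause (~t) is unit, so t = 0.
But (t) is also a unit clause — contradiction.
So every satisfying assignment has p = False.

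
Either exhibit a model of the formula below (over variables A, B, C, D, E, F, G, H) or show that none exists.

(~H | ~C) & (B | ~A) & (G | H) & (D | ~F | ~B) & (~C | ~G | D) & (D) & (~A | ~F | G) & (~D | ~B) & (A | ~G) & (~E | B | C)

(D) alone gives D = 1.
(~B) alone gives B = 0.
(~A) alone gives A = 0.
(~G) alone gives G = 0.
(H) alone gives H = 1.
(~C) alone gives C = 0.
(~E) alone gives E = 0.
All clauses hold; F can take either value.

A ↦ 0, B ↦ 0, C ↦ 0, D ↦ 1, E ↦ 0, F ↦ 0, G ↦ 0, H ↦ 1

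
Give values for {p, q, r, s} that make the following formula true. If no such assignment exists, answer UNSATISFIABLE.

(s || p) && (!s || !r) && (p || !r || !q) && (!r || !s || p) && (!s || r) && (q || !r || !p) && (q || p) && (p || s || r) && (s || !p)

Branch on s: set s = true.
(!r) alone gives r = false.
That conflicts with the unit clause (r).
Backtrack on s: now try s = false.
(p) alone gives p = true.
That conflicts with the unit clause (!p).
Neither s = true nor s = false works.

UNSATISFIABLE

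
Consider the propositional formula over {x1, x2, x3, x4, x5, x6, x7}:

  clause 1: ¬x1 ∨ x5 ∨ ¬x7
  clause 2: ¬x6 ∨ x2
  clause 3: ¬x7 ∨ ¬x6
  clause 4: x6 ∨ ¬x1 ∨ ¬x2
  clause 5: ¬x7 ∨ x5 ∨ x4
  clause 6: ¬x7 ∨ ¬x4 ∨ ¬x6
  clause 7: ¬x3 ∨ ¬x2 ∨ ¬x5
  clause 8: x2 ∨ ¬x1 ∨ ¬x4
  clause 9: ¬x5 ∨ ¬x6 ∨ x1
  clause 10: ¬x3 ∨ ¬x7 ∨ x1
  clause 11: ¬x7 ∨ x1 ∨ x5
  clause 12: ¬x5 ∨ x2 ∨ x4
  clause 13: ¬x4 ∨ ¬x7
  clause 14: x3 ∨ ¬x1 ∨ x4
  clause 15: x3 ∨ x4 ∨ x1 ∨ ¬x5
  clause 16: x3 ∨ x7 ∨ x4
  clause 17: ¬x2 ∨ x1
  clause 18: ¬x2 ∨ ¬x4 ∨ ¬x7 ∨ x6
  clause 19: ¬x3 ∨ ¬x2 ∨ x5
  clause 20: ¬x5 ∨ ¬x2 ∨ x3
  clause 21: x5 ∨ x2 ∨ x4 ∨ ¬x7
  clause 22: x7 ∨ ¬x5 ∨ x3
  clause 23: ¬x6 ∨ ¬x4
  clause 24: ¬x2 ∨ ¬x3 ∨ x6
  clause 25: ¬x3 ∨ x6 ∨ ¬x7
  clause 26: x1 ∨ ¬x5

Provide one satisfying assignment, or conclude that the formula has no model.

x1 ↦ False, x2 ↦ False, x3 ↦ True, x4 ↦ False, x5 ↦ False, x6 ↦ False, x7 ↦ False

Try x6 = False.
Try x1 = False.
(¬x2) alone gives x2 = False.
(¬x5) alone gives x5 = False.
(¬x7) alone gives x7 = False.
Try x3 = True.
Every clause is now satisfied; x4 is unconstrained.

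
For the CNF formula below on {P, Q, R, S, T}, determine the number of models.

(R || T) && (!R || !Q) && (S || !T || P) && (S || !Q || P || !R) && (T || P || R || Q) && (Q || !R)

There are 2^5 = 32 truth assignments over (P, Q, R, S, T).
Split on S. With S = true, the clauses containing S are satisfied and !S drops from the rest; 4 of the 2^4 = 16 assignments to the other variables satisfy what remains.
With S = false, by the same count on the reduced clause set, 2 assignments work.
(One model: P=F, Q=F, R=F, S=T, T=T.)
Total: 4 + 2 = 6.

6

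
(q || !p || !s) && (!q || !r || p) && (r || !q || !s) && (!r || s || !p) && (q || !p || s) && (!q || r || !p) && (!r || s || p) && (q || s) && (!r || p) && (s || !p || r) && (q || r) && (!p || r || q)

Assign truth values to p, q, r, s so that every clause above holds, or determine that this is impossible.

Suppose q = true.
Suppose r = true.
The clause (p) is unit, so p = true.
The clause (s) is unit, so s = true.
All clauses are satisfied.

p: true; q: true; r: true; s: true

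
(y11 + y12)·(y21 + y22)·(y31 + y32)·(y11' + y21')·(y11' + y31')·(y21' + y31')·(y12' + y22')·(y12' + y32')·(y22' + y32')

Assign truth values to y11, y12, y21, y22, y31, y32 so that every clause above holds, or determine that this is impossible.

Branch on y11: set y11 = 1.
From the singleton clause (y21'), y21 = 0.
From the singleton clause (y22), y22 = 1.
From the singleton clause (y31'), y31 = 0.
From the singleton clause (y32), y32 = 1.
That conflicts with the unit clause (y32').
Backtrack on y11: now try y11 = 0.
From the singleton clause (y12), y12 = 1.
From the singleton clause (y22'), y22 = 0.
From the singleton clause (y21), y21 = 1.
From the singleton clause (y31'), y31 = 0.
From the singleton clause (y32), y32 = 1.
That conflicts with the unit clause (y32').
Either choice for y11 ends in contradiction.

UNSATISFIABLE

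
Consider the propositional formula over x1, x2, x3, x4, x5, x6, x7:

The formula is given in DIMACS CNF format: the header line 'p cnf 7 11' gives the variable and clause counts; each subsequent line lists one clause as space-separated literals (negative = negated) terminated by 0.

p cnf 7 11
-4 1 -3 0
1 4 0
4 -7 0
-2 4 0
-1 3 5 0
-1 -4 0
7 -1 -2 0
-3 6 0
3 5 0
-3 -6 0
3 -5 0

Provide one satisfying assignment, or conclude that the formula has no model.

UNSATISFIABLE

Case x1 = True:
From the singleton clause (¬x4), x4 = False.
From the singleton clause (¬x7), x7 = False.
From the singleton clause (¬x2), x2 = False.
Case x3 = True:
From the singleton clause (x6), x6 = True.
That conflicts with the unit clause (¬x6).
Backtrack on x3: now try x3 = False.
From the singleton clause (x5), x5 = True.
That conflicts with the unit clause (¬x5).
Either choice for x3 ends in contradiction.
Backtrack on x1: now try x1 = False.
From the singleton clause (x4), x4 = True.
From the singleton clause (¬x3), x3 = False.
From the singleton clause (x5), x5 = True.
That conflicts with the unit clause (¬x5).
Either choice for x1 ends in contradiction.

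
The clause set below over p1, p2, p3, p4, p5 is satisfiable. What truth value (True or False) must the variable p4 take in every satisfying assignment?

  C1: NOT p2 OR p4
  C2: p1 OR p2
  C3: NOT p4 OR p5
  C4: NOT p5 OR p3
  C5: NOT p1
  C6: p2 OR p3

True

Suppose p4 = false.
(NOT p2) alone gives p2 = false.
(p1) alone gives p1 = true.
But (NOT p1) is also a unit clause — contradiction.
So every satisfying assignment has p4 = True.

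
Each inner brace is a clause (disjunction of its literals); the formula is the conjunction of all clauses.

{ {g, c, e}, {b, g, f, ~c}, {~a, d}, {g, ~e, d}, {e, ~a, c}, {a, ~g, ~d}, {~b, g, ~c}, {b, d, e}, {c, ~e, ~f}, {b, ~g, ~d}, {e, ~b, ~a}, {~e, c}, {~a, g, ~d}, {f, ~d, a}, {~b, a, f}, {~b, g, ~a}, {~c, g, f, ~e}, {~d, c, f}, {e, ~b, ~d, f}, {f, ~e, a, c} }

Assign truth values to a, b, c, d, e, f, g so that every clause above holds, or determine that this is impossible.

a ↦ 0; b ↦ 1; c ↦ 1; d ↦ 0; e ↦ 1; f ↦ 1; g ↦ 1

Branch on a: set a = 0.
Branch on g: set g = 1.
Unit clause (~d) forces d = 0.
Branch on b: set b = 1.
Unit clause (f) forces f = 1.
Branch on c: set c = 1.
Every clause is now satisfied; e is unconstrained.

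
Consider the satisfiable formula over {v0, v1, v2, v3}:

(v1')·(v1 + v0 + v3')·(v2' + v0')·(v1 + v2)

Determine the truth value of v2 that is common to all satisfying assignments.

True

Suppose v2 = 0.
From the singleton clause (v1'), v1 = 0.
Now (v1) is unsatisfied and unit — conflict.
So every satisfying assignment has v2 = True.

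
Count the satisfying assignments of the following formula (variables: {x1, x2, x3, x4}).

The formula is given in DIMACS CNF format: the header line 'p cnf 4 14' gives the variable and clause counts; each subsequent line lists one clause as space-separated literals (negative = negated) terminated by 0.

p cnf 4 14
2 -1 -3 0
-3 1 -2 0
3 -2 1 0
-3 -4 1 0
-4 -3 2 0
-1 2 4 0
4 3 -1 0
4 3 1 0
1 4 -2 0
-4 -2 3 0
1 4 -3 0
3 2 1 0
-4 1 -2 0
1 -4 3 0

There are 2^4 = 16 truth assignments over (x1, x2, x3, x4).
Split on x2. With x2 = True, the clauses containing x2 are satisfied and ¬x2 drops from the rest; 2 of the 2^3 = 8 assignments to the other variables satisfy what remains.
With x2 = False, by the same count on the reduced clause set, 1 assignment works.
(One model: x1=T, x2=F, x3=F, x4=T.)
Total: 2 + 1 = 3.

3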